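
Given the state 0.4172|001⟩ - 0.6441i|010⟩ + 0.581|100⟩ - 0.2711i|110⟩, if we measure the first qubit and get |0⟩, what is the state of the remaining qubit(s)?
0.5436|01⟩ - 0.8393i|10⟩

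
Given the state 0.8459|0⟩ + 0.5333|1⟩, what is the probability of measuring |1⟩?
0.2844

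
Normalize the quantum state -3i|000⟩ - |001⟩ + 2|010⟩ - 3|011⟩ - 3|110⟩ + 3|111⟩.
-0.4685i|000⟩ - 0.1562|001⟩ + 0.3123|010⟩ - 0.4685|011⟩ - 0.4685|110⟩ + 0.4685|111⟩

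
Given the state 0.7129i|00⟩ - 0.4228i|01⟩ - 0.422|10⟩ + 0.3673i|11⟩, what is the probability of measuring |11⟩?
0.1349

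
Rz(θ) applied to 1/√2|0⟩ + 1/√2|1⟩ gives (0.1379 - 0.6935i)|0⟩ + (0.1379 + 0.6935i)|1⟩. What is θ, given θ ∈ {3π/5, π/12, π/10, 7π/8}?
7π/8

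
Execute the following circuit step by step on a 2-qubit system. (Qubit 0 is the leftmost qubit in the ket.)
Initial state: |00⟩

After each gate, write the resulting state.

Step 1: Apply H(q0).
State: 1/√2|00⟩ + 1/√2|10⟩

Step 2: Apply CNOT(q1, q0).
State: 1/√2|00⟩ + 1/√2|10⟩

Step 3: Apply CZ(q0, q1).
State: 1/√2|00⟩ + 1/√2|10⟩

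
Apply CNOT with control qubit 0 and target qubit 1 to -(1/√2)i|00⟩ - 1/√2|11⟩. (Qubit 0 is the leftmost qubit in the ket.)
-(1/√2)i|00⟩ - 1/√2|10⟩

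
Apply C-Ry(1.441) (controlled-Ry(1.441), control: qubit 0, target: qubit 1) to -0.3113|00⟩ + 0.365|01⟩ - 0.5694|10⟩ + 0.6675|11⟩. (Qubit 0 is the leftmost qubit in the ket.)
-0.3113|00⟩ + 0.365|01⟩ - 0.8683|10⟩ + 0.1259|11⟩

C-Ry(1.441) leaves the control-|0⟩ kets |00⟩, |01⟩ unchanged and applies Ry(1.441) to qubit 1 on the control-|1⟩ pair (|10⟩, |11⟩).
Ry(1.441) = [[cos(θ/2), −sin(θ/2)], [sin(θ/2), cos(θ/2)]]; θ = 1.441, cos(θ/2) ≈ 0.751476, sin(θ/2) ≈ 0.65976.
With a = amp(|10⟩) = -0.5694 and b = amp(|11⟩) = 0.6675:
new amp(|10⟩) = (0.751476)·a + (-0.65976)·b = -0.8683
new amp(|11⟩) = (0.65976)·a + (0.751476)·b = 0.1259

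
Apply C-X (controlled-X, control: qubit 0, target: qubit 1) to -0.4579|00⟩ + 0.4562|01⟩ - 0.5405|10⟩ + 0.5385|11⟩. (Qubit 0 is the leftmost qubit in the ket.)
-0.4579|00⟩ + 0.4562|01⟩ + 0.5385|10⟩ - 0.5405|11⟩

C-X leaves the control-|0⟩ kets |00⟩, |01⟩ unchanged and applies X to qubit 1 on the control-|1⟩ pair (|10⟩, |11⟩).
X = [[0, 1], [1, 0]].
With a = amp(|10⟩) = -0.5405 and b = amp(|11⟩) = 0.5385:
new amp(|10⟩) = (1)·b = 0.5385
new amp(|11⟩) = (1)·a = -0.5405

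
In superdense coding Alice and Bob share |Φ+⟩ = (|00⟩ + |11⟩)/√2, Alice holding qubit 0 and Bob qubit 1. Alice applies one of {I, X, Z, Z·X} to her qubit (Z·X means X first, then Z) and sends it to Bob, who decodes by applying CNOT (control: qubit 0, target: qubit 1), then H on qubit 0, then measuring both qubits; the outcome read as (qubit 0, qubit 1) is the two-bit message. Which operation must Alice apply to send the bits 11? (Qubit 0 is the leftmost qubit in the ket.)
Z·X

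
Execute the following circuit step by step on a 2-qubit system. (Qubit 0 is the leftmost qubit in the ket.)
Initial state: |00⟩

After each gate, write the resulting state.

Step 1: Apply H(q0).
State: 1/√2|00⟩ + 1/√2|10⟩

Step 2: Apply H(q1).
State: 1/2|00⟩ + 1/2|01⟩ + 1/2|10⟩ + 1/2|11⟩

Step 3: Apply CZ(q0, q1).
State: 1/2|00⟩ + 1/2|01⟩ + 1/2|10⟩ - 1/2|11⟩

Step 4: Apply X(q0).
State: 1/2|00⟩ - 1/2|01⟩ + 1/2|10⟩ + 1/2|11⟩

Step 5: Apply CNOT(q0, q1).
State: 1/2|00⟩ - 1/2|01⟩ + 1/2|10⟩ + 1/2|11⟩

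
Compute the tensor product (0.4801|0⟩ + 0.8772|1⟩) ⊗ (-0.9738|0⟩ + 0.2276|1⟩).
-0.4675|00⟩ + 0.1093|01⟩ - 0.8542|10⟩ + 0.1997|11⟩

amp(|b₁b₂…⟩) = product of the factor amplitudes for bits b₁, b₂, …; only kets whose every factor amplitude is nonzero survive.
|00⟩: (0.4801)(-0.9738) = -0.4675
|01⟩: (0.4801)(0.2276) = 0.1093
|10⟩: (0.8772)(-0.9738) = -0.8542
|11⟩: (0.8772)(0.2276) = 0.1997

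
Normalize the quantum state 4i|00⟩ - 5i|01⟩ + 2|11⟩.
0.5963i|00⟩ - 0.7454i|01⟩ + 0.2981|11⟩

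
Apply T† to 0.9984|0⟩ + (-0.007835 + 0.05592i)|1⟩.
0.9984|0⟩ + (0.034 + 0.04508i)|1⟩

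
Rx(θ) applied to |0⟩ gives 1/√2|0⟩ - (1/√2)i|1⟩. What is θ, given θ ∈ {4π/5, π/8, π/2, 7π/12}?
π/2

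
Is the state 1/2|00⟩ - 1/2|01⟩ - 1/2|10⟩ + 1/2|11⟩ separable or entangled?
Separable

Writing the state as a|00⟩ + b|01⟩ + c|10⟩ + d|11⟩, it is a product state iff ad − bc = 0.
Here (a, b, c, d) = (1/2, -1/2, -1/2, 1/2): ad − bc = (1/2)(1/2) − (-1/2)(-1/2) = 0, so the state is separable.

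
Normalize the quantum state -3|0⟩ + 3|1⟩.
-1/√2|0⟩ + 1/√2|1⟩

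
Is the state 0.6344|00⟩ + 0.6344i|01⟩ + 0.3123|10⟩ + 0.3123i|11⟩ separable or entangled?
Separable

Writing the state as a|00⟩ + b|01⟩ + c|10⟩ + d|11⟩, it is a product state iff ad − bc = 0.
Here (a, b, c, d) = (0.6344, 0.6344i, 0.3123, 0.3123i): ad − bc = (0.6344)(0.3123i) − (0.6344i)(0.3123) = 0, so the state is separable.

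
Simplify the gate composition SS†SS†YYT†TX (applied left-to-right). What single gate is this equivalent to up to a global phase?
X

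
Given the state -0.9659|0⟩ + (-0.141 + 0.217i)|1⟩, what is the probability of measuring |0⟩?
0.933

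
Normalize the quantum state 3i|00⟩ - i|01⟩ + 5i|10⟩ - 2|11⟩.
0.4804i|00⟩ - 0.1601i|01⟩ + 0.8006i|10⟩ - 0.3203|11⟩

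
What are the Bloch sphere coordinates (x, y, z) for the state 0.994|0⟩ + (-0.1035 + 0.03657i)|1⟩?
(-0.2058, 0.0727, 0.976)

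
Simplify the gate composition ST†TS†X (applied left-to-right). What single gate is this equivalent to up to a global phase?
X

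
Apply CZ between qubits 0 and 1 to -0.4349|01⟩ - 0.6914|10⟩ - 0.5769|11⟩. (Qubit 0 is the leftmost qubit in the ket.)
-0.4349|01⟩ - 0.6914|10⟩ + 0.5769|11⟩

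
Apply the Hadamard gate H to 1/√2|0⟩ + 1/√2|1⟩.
|0⟩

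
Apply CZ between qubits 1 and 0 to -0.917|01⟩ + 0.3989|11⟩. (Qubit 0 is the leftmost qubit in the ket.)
-0.917|01⟩ - 0.3989|11⟩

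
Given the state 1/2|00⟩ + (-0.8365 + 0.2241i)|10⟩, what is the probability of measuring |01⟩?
0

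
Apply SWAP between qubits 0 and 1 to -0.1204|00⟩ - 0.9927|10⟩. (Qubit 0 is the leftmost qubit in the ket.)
-0.1204|00⟩ - 0.9927|01⟩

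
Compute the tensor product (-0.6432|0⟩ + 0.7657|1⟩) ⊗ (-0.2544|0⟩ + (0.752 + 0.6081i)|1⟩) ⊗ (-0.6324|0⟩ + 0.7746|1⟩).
-0.1035|000⟩ + 0.1267|001⟩ + (0.3059 + 0.2474i)|010⟩ + (-0.3747 - 0.303i)|011⟩ + 0.1232|100⟩ - 0.1509|101⟩ + (-0.3641 - 0.2945i)|110⟩ + (0.446 + 0.3607i)|111⟩

amp(|b₁b₂…⟩) = product of the factor amplitudes for bits b₁, b₂, …; only kets whose every factor amplitude is nonzero survive.
|000⟩: (-0.6432)(-0.2544)(-0.6324) = -0.1035
|001⟩: (-0.6432)(-0.2544)(0.7746) = 0.1267
|010⟩: (-0.6432)(0.752 + 0.6081i)(-0.6324) = (0.3059 + 0.2474i)
|011⟩: (-0.6432)(0.752 + 0.6081i)(0.7746) = (-0.3747 - 0.303i)
|100⟩: (0.7657)(-0.2544)(-0.6324) = 0.1232
|101⟩: (0.7657)(-0.2544)(0.7746) = -0.1509
|110⟩: (0.7657)(0.752 + 0.6081i)(-0.6324) = (-0.3641 - 0.2945i)
|111⟩: (0.7657)(0.752 + 0.6081i)(0.7746) = (0.446 + 0.3607i)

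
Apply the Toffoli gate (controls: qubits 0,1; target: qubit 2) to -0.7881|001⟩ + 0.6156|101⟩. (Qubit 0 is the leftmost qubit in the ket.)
-0.7881|001⟩ + 0.6156|101⟩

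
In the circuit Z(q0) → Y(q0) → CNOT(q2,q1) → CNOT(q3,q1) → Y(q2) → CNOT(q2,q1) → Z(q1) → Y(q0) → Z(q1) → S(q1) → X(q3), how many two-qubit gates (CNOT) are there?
3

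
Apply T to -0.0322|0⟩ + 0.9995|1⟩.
-0.0322|0⟩ + (0.7068 + 0.7068i)|1⟩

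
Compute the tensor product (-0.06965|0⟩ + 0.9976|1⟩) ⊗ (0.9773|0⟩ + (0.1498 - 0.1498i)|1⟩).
-0.06807|00⟩ + (-0.01043 + 0.01043i)|01⟩ + 0.975|10⟩ + (0.1494 - 0.1494i)|11⟩

amp(|b₁b₂…⟩) = product of the factor amplitudes for bits b₁, b₂, …; only kets whose every factor amplitude is nonzero survive.
|00⟩: (-0.06965)(0.9773) = -0.06807
|01⟩: (-0.06965)(0.1498 - 0.1498i) = (-0.01043 + 0.01043i)
|10⟩: (0.9976)(0.9773) = 0.975
|11⟩: (0.9976)(0.1498 - 0.1498i) = (0.1494 - 0.1494i)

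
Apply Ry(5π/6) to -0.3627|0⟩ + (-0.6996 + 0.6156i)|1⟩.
(0.5819 - 0.5946i)|0⟩ + (-0.5314 + 0.1593i)|1⟩

Ry(5π/6) = [[cos(θ/2), −sin(θ/2)], [sin(θ/2), cos(θ/2)]]; θ = 5π/6, cos(θ/2) ≈ 0.258819, sin(θ/2) ≈ 0.965926.
With a = amp(|0⟩) = -0.3627 and b = amp(|1⟩) = (-0.6996 + 0.6156i):
new amp(|0⟩) = (0.258819)·a + (-0.965926)·b = (0.5819 - 0.5946i)
new amp(|1⟩) = (0.965926)·a + (0.258819)·b = (-0.5314 + 0.1593i)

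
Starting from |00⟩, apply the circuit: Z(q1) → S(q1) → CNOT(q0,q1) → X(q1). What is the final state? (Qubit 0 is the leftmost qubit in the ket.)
|01⟩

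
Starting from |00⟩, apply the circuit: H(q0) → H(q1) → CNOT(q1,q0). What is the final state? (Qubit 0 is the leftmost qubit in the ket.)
1/2|00⟩ + 1/2|01⟩ + 1/2|10⟩ + 1/2|11⟩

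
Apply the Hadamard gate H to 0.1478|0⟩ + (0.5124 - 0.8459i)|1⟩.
(0.4668 - 0.5981i)|0⟩ + (-0.2578 + 0.5981i)|1⟩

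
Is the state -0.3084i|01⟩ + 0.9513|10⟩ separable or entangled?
Entangled

Writing the state as a|00⟩ + b|01⟩ + c|10⟩ + d|11⟩, it is a product state iff ad − bc = 0.
Here (a, b, c, d) = (0, -0.3084i, 0.9513, 0): ad − bc = (0)(0) − (-0.3084i)(0.9513) = 0.2934i ≠ 0, so the state is entangled.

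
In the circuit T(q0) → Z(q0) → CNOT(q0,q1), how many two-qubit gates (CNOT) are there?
1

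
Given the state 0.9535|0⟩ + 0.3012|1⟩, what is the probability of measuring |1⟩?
0.09072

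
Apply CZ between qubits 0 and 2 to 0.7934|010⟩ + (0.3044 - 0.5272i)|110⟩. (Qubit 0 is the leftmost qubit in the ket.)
0.7934|010⟩ + (0.3044 - 0.5272i)|110⟩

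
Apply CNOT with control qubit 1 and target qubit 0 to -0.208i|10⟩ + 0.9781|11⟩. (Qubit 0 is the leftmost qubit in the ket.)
0.9781|01⟩ - 0.208i|10⟩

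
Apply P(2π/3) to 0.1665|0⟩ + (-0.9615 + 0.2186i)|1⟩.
0.1665|0⟩ + (0.2914 - 0.942i)|1⟩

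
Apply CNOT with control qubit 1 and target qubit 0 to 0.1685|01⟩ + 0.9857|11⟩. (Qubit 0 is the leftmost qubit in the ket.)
0.9857|01⟩ + 0.1685|11⟩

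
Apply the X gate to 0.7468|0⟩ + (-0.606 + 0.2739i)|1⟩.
(-0.606 + 0.2739i)|0⟩ + 0.7468|1⟩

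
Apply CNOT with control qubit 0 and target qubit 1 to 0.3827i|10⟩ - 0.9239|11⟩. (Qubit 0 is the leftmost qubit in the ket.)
-0.9239|10⟩ + 0.3827i|11⟩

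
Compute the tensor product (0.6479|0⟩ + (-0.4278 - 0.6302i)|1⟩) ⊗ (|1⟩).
0.6479|01⟩ + (-0.4278 - 0.6302i)|11⟩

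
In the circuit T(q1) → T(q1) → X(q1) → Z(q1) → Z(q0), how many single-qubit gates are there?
5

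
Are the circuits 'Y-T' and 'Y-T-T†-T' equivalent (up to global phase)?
Yes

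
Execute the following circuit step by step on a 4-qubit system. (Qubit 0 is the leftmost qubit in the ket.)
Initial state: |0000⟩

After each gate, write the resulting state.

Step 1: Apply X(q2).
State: |0010⟩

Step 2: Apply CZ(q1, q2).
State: |0010⟩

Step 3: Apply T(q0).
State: |0010⟩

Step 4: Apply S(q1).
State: |0010⟩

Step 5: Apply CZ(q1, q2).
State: |0010⟩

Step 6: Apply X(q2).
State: |0000⟩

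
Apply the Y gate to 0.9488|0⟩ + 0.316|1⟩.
-0.316i|0⟩ + 0.9488i|1⟩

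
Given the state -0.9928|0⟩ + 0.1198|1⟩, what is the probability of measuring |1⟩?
0.01435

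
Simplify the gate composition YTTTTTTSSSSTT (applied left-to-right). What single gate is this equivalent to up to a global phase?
Y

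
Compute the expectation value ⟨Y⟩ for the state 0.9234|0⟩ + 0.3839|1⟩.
0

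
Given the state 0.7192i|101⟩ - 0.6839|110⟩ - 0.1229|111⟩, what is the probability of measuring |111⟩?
0.0151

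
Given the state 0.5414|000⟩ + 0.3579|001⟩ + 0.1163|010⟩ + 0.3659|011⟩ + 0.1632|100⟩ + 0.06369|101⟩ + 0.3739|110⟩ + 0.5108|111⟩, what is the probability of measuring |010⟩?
0.01353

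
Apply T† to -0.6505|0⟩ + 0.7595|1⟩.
-0.6505|0⟩ + (0.537 - 0.537i)|1⟩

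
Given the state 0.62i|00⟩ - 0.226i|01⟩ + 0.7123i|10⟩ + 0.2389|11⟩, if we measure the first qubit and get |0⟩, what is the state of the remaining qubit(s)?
0.9395i|0⟩ - 0.3425i|1⟩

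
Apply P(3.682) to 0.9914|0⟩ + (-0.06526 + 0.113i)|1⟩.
0.9914|0⟩ + (0.1141 - 0.06332i)|1⟩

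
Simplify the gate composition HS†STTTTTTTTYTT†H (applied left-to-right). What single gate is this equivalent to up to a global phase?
Y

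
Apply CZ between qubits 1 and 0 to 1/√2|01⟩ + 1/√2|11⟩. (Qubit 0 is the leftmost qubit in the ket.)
1/√2|01⟩ - 1/√2|11⟩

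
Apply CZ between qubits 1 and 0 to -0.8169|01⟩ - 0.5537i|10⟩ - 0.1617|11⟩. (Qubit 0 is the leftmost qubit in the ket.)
-0.8169|01⟩ - 0.5537i|10⟩ + 0.1617|11⟩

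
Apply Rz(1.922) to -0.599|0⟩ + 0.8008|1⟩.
(-0.343 + 0.491i)|0⟩ + (0.4586 + 0.6565i)|1⟩

Rz(1.922) = [[e^(−iθ/2), 0], [0, e^(iθ/2)]] with e^(±iθ/2) = cos(θ/2) ± i·sin(θ/2); θ = 1.922, cos(θ/2) ≈ 0.572701, sin(θ/2) ≈ 0.819765.
With a = amp(|0⟩) = -0.599 and b = amp(|1⟩) = 0.8008:
new amp(|0⟩) = (0.572701 - 0.819765i)·a = (-0.343 + 0.491i)
new amp(|1⟩) = (0.572701 + 0.819765i)·b = (0.4586 + 0.6565i)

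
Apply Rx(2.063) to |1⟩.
-0.8581i|0⟩ + 0.5135|1⟩

Rx(2.063) = [[cos(θ/2), −i·sin(θ/2)], [−i·sin(θ/2), cos(θ/2)]]; θ = 2.063, cos(θ/2) ≈ 0.513532, sin(θ/2) ≈ 0.85807.
With a = amp(|0⟩) = 0 and b = amp(|1⟩) = 1:
new amp(|0⟩) = (0.513532)·a + (-0.85807i)·b = -0.8581i
new amp(|1⟩) = (-0.85807i)·a + (0.513532)·b = 0.5135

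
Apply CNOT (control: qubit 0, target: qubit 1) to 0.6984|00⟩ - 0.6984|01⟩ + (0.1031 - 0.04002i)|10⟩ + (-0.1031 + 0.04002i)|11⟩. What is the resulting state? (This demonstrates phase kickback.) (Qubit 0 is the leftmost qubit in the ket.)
0.6984|00⟩ - 0.6984|01⟩ + (-0.1031 + 0.04002i)|10⟩ + (0.1031 - 0.04002i)|11⟩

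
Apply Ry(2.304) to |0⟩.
0.4067|0⟩ + 0.9136|1⟩

Ry(2.304) = [[cos(θ/2), −sin(θ/2)], [sin(θ/2), cos(θ/2)]]; θ = 2.304, cos(θ/2) ≈ 0.406661, sin(θ/2) ≈ 0.913579.
With a = amp(|0⟩) = 1 and b = amp(|1⟩) = 0:
new amp(|0⟩) = (0.406661)·a + (-0.913579)·b = 0.4067
new amp(|1⟩) = (0.913579)·a + (0.406661)·b = 0.9136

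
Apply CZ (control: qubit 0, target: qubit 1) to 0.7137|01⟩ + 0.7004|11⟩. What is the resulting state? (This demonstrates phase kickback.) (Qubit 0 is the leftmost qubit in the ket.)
0.7137|01⟩ - 0.7004|11⟩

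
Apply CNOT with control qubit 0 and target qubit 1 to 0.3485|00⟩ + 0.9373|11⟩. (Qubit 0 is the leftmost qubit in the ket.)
0.3485|00⟩ + 0.9373|10⟩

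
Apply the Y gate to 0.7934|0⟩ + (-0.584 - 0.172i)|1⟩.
(-0.172 + 0.584i)|0⟩ + 0.7934i|1⟩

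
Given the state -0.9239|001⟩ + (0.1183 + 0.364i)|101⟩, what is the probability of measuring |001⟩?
0.8536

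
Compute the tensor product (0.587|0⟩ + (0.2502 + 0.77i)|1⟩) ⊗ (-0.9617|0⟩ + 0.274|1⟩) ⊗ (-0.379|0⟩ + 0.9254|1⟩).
0.214|000⟩ - 0.5224|001⟩ - 0.06096|010⟩ + 0.1488|011⟩ + (0.09119 + 0.2807i)|100⟩ + (-0.2227 - 0.6853i)|101⟩ + (-0.02598 - 0.07996i)|110⟩ + (0.06344 + 0.1952i)|111⟩

amp(|b₁b₂…⟩) = product of the factor amplitudes for bits b₁, b₂, …; only kets whose every factor amplitude is nonzero survive.
|000⟩: (0.587)(-0.9617)(-0.379) = 0.214
|001⟩: (0.587)(-0.9617)(0.9254) = -0.5224
|010⟩: (0.587)(0.274)(-0.379) = -0.06096
|011⟩: (0.587)(0.274)(0.9254) = 0.1488
|100⟩: (0.2502 + 0.77i)(-0.9617)(-0.379) = (0.09119 + 0.2807i)
|101⟩: (0.2502 + 0.77i)(-0.9617)(0.9254) = (-0.2227 - 0.6853i)
|110⟩: (0.2502 + 0.77i)(0.274)(-0.379) = (-0.02598 - 0.07996i)
|111⟩: (0.2502 + 0.77i)(0.274)(0.9254) = (0.06344 + 0.1952i)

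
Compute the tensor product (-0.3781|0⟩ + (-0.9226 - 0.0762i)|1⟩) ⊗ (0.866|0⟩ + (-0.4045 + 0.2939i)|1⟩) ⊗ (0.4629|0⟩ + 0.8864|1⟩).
-0.1516|000⟩ - 0.2902|001⟩ + (0.0708 - 0.05144i)|010⟩ + (0.1356 - 0.0985i)|011⟩ + (-0.3698 - 0.03055i)|100⟩ + (-0.7082 - 0.05849i)|101⟩ + (0.1831 - 0.1112i)|110⟩ + (0.3506 - 0.213i)|111⟩

amp(|b₁b₂…⟩) = product of the factor amplitudes for bits b₁, b₂, …; only kets whose every factor amplitude is nonzero survive.
|000⟩: (-0.3781)(0.866)(0.4629) = -0.1516
|001⟩: (-0.3781)(0.866)(0.8864) = -0.2902
|010⟩: (-0.3781)(-0.4045 + 0.2939i)(0.4629) = (0.0708 - 0.05144i)
|011⟩: (-0.3781)(-0.4045 + 0.2939i)(0.8864) = (0.1356 - 0.0985i)
|100⟩: (-0.9226 - 0.0762i)(0.866)(0.4629) = (-0.3698 - 0.03055i)
|101⟩: (-0.9226 - 0.0762i)(0.866)(0.8864) = (-0.7082 - 0.05849i)
|110⟩: (-0.9226 - 0.0762i)(-0.4045 + 0.2939i)(0.4629) = (0.1831 - 0.1112i)
|111⟩: (-0.9226 - 0.0762i)(-0.4045 + 0.2939i)(0.8864) = (0.3506 - 0.213i)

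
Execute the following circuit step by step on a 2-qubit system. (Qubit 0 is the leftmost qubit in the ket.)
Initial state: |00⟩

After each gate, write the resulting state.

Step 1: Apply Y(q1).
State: i|01⟩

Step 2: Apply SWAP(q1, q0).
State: i|10⟩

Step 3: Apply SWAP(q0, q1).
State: i|01⟩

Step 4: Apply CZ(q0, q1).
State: i|01⟩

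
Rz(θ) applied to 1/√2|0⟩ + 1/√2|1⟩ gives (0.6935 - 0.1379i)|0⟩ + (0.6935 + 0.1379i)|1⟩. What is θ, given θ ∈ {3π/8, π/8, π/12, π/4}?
π/8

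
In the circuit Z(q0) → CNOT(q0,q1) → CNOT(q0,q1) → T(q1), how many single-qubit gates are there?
2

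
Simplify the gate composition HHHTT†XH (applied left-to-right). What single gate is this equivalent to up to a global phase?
Z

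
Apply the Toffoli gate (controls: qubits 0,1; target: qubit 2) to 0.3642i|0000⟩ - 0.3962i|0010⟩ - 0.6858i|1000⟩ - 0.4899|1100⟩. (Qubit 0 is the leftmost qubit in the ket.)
0.3642i|0000⟩ - 0.3962i|0010⟩ - 0.6858i|1000⟩ - 0.4899|1110⟩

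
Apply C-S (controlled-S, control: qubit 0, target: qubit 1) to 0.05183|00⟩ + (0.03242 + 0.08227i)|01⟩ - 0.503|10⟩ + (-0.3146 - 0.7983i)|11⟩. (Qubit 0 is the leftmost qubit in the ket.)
0.05183|00⟩ + (0.03242 + 0.08227i)|01⟩ - 0.503|10⟩ + (0.7983 - 0.3146i)|11⟩

C-S leaves the control-|0⟩ kets |00⟩, |01⟩ unchanged and applies S to qubit 1 on the control-|1⟩ pair (|10⟩, |11⟩).
S = [[1, 0], [0, i]].
With a = amp(|10⟩) = -0.503 and b = amp(|11⟩) = (-0.3146 - 0.7983i):
new amp(|10⟩) = (1)·a = -0.503
new amp(|11⟩) = (i)·b = (0.7983 - 0.3146i)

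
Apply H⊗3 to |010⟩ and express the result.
1/√8|000⟩ + 1/√8|001⟩ - 1/√8|010⟩ - 1/√8|011⟩ + 1/√8|100⟩ + 1/√8|101⟩ - 1/√8|110⟩ - 1/√8|111⟩

H⊗3 gives amp(|y⟩) = (1/2√2) Σ_x (−1)^(x·y) amp(|x⟩), where x·y is the number of positions in which both x and y have a 1.
|000⟩: (1)/(2√2) = 1/√8
|001⟩: (1)/(2√2) = 1/√8
|010⟩: (-1)/(2√2) = -1/√8
|011⟩: (-1)/(2√2) = -1/√8
|100⟩: (1)/(2√2) = 1/√8
|101⟩: (1)/(2√2) = 1/√8
|110⟩: (-1)/(2√2) = -1/√8
|111⟩: (-1)/(2√2) = -1/√8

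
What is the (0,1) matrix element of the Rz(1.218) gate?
0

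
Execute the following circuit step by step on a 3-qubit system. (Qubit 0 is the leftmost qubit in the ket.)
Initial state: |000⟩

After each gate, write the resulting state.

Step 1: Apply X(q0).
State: |100⟩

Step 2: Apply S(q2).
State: |100⟩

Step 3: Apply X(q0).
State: |000⟩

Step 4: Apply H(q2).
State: 1/√2|000⟩ + 1/√2|001⟩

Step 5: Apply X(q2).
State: 1/√2|000⟩ + 1/√2|001⟩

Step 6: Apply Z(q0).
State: 1/√2|000⟩ + 1/√2|001⟩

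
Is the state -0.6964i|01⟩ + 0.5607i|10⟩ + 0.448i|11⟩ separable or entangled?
Entangled

Writing the state as a|00⟩ + b|01⟩ + c|10⟩ + d|11⟩, it is a product state iff ad − bc = 0.
Here (a, b, c, d) = (0, -0.6964i, 0.5607i, 0.448i): ad − bc = (0)(0.448i) − (-0.6964i)(0.5607i) = -0.3905 ≠ 0, so the state is entangled.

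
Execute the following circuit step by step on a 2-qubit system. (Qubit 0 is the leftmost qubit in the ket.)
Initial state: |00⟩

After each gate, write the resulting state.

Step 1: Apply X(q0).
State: |10⟩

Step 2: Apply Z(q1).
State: |10⟩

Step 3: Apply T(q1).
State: |10⟩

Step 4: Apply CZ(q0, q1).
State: |10⟩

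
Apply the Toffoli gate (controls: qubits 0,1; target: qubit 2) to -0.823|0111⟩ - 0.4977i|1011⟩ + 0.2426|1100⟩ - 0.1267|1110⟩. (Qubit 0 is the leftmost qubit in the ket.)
-0.823|0111⟩ - 0.4977i|1011⟩ - 0.1267|1100⟩ + 0.2426|1110⟩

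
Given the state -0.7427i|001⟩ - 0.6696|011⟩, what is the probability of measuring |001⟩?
0.5516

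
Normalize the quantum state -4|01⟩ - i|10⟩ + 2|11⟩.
-0.8729|01⟩ - 0.2182i|10⟩ + 0.4364|11⟩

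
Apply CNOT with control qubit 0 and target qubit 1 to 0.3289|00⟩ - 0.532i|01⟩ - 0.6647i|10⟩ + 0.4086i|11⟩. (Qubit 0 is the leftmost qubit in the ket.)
0.3289|00⟩ - 0.532i|01⟩ + 0.4086i|10⟩ - 0.6647i|11⟩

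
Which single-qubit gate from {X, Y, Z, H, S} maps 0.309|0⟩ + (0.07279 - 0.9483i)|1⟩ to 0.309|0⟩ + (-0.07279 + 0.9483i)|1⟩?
Z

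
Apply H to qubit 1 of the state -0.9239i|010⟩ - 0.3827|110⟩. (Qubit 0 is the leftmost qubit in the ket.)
-0.6533i|000⟩ + 0.6533i|010⟩ - 0.2706|100⟩ + 0.2706|110⟩

H on qubit 1 mixes each pair of kets that differ only in qubit 1: amplitudes (a, b) of (|…0…⟩, |…1…⟩) become ((a + b)/√2, (a − b)/√2). Kets absent from the input have amplitude 0.
(|000⟩, |010⟩): (a, b) = (0, -0.9239i) → (-0.6533i, 0.6533i)
(|100⟩, |110⟩): (a, b) = (0, -0.3827) → (-0.2706, 0.2706)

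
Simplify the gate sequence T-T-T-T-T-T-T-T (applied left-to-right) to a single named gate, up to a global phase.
I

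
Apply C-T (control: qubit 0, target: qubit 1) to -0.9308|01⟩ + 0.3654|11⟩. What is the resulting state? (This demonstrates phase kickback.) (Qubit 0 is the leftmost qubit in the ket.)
-0.9308|01⟩ + (0.2584 + 0.2584i)|11⟩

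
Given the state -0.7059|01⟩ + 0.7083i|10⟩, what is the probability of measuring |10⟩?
0.5017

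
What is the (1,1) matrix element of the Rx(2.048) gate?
0.52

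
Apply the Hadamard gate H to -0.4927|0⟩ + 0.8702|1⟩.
0.2669|0⟩ - 0.9637|1⟩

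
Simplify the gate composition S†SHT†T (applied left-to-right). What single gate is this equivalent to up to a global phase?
H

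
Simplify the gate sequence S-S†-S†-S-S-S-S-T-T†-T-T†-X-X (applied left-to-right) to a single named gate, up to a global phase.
S†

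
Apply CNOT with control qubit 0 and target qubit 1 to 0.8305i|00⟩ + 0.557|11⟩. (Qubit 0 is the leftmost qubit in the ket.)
0.8305i|00⟩ + 0.557|10⟩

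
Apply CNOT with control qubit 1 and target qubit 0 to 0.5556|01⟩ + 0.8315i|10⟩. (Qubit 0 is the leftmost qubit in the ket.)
0.8315i|10⟩ + 0.5556|11⟩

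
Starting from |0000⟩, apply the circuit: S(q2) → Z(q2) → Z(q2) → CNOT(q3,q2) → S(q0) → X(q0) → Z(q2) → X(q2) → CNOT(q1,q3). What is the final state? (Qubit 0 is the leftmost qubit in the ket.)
|1010⟩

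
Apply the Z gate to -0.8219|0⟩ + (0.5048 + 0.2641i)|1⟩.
-0.8219|0⟩ + (-0.5048 - 0.2641i)|1⟩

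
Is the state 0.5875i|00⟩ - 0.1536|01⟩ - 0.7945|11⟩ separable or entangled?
Entangled

Writing the state as a|00⟩ + b|01⟩ + c|10⟩ + d|11⟩, it is a product state iff ad − bc = 0.
Here (a, b, c, d) = (0.5875i, -0.1536, 0, -0.7945): ad − bc = (0.5875i)(-0.7945) − (-0.1536)(0) = -0.4668i ≠ 0, so the state is entangled.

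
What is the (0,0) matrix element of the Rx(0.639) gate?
0.9494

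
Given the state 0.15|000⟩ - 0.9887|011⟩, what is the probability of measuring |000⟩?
0.0225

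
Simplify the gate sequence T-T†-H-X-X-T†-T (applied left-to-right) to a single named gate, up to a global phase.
H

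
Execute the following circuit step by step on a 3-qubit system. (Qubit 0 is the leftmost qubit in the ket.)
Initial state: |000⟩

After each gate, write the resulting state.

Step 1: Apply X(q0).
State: |100⟩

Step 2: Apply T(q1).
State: |100⟩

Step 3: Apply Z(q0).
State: -|100⟩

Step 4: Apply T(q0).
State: (-1/√2 - (1/√2)i)|100⟩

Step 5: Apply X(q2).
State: (-1/√2 - (1/√2)i)|101⟩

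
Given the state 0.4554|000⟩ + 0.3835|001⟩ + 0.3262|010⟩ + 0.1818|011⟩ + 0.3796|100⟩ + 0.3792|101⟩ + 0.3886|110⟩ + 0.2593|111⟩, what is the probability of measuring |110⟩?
0.151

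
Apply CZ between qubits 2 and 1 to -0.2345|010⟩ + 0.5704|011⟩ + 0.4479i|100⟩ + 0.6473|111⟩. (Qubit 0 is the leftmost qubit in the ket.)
-0.2345|010⟩ - 0.5704|011⟩ + 0.4479i|100⟩ - 0.6473|111⟩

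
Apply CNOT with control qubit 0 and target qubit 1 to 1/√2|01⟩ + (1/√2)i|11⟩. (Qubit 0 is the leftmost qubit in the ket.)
1/√2|01⟩ + (1/√2)i|10⟩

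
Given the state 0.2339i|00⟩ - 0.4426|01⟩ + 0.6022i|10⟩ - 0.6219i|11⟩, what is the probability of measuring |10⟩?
0.3626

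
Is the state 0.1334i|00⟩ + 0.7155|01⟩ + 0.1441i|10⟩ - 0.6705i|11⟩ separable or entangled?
Entangled

Writing the state as a|00⟩ + b|01⟩ + c|10⟩ + d|11⟩, it is a product state iff ad − bc = 0.
Here (a, b, c, d) = (0.1334i, 0.7155, 0.1441i, -0.6705i): ad − bc = (0.1334i)(-0.6705i) − (0.7155)(0.1441i) = (0.08944 - 0.1031i) ≠ 0, so the state is entangled.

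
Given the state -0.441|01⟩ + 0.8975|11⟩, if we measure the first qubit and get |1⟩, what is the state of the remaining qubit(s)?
|1⟩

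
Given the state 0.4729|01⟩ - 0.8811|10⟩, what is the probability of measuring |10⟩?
0.7763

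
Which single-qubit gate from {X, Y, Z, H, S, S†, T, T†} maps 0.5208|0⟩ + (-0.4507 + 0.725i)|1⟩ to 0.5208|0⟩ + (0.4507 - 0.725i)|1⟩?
Z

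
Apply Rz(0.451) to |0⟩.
(0.9747 - 0.2236i)|0⟩

Rz(0.451) = [[e^(−iθ/2), 0], [0, e^(iθ/2)]] with e^(±iθ/2) = cos(θ/2) ± i·sin(θ/2); θ = 0.451, cos(θ/2) ≈ 0.974682, sin(θ/2) ≈ 0.223594.
With a = amp(|0⟩) = 1 and b = amp(|1⟩) = 0:
new amp(|0⟩) = (0.974682 - 0.223594i)·a = (0.9747 - 0.2236i)
new amp(|1⟩) = (0.974682 + 0.223594i)·b = 0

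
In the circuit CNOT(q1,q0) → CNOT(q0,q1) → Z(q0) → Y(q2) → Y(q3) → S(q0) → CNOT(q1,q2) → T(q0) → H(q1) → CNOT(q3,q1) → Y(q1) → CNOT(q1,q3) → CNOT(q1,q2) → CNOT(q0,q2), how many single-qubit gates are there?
7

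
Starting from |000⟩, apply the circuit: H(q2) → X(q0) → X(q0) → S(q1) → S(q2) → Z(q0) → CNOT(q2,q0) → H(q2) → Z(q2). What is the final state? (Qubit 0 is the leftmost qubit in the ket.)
1/2|000⟩ - 1/2|001⟩ + (1/2)i|100⟩ + (1/2)i|101⟩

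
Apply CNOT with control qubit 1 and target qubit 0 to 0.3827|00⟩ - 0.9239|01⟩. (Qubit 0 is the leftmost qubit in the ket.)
0.3827|00⟩ - 0.9239|11⟩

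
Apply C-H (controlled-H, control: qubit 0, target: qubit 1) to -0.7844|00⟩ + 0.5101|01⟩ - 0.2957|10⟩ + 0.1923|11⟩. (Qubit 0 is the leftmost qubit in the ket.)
-0.7844|00⟩ + 0.5101|01⟩ - 0.07311|10⟩ - 0.3451|11⟩

C-H leaves the control-|0⟩ kets |00⟩, |01⟩ unchanged and applies H to qubit 1 on the control-|1⟩ pair (|10⟩, |11⟩).
H = [[1/√2, 1/√2], [1/√2, -1/√2]].
With a = amp(|10⟩) = -0.2957 and b = amp(|11⟩) = 0.1923:
new amp(|10⟩) = (1/√2)·a + (1/√2)·b = -0.07311
new amp(|11⟩) = (1/√2)·a + (-1/√2)·b = -0.3451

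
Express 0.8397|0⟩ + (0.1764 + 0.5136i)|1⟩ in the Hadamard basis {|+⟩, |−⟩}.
(0.7185 + 0.3632i)|+⟩ + (0.469 - 0.3632i)|−⟩

With |ψ⟩ = α|0⟩ + β|1⟩, the Hadamard-basis coefficients are ⟨+|ψ⟩ = (α + β)/√2 and ⟨−|ψ⟩ = (α − β)/√2.
Here α = 0.8397, β = (0.1764 + 0.5136i): (α + β)/√2 = (0.7185 + 0.3632i), (α − β)/√2 = (0.469 - 0.3632i).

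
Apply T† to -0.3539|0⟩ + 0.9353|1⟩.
-0.3539|0⟩ + (0.6614 - 0.6614i)|1⟩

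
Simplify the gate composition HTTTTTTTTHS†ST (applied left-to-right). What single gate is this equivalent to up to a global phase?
T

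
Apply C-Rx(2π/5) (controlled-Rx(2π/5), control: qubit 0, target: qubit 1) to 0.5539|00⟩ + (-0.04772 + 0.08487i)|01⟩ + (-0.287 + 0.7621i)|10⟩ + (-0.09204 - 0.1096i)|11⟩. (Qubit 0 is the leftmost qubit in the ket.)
0.5539|00⟩ + (-0.04772 + 0.08487i)|01⟩ + (-0.2966 + 0.6707i)|10⟩ + (0.3735 + 0.08003i)|11⟩

C-Rx(2π/5) leaves the control-|0⟩ kets |00⟩, |01⟩ unchanged and applies Rx(2π/5) to qubit 1 on the control-|1⟩ pair (|10⟩, |11⟩).
Rx(2π/5) = [[cos(θ/2), −i·sin(θ/2)], [−i·sin(θ/2), cos(θ/2)]]; θ = 2π/5, cos(θ/2) ≈ 0.809017, sin(θ/2) ≈ 0.587785.
With a = amp(|10⟩) = (-0.287 + 0.7621i) and b = amp(|11⟩) = (-0.09204 - 0.1096i):
new amp(|10⟩) = (0.809017)·a + (-0.587785i)·b = (-0.2966 + 0.6707i)
new amp(|11⟩) = (-0.587785i)·a + (0.809017)·b = (0.3735 + 0.08003i)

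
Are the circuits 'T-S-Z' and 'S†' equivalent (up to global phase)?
No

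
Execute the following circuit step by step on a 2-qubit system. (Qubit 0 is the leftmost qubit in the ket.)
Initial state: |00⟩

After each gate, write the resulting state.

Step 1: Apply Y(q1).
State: i|01⟩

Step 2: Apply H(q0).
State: (1/√2)i|01⟩ + (1/√2)i|11⟩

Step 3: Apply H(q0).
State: i|01⟩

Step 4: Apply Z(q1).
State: -i|01⟩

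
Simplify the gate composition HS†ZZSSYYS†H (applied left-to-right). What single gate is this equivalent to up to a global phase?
I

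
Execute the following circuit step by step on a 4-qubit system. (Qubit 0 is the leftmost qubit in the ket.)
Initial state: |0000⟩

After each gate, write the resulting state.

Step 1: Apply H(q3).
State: 1/√2|0000⟩ + 1/√2|0001⟩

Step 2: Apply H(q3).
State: |0000⟩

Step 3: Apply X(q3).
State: |0001⟩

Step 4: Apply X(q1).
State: |0101⟩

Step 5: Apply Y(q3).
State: -i|0100⟩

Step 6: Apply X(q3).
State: -i|0101⟩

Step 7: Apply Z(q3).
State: i|0101⟩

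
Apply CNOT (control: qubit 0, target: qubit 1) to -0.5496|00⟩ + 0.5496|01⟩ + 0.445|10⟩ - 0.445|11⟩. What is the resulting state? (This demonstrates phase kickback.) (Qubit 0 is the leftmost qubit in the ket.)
-0.5496|00⟩ + 0.5496|01⟩ - 0.445|10⟩ + 0.445|11⟩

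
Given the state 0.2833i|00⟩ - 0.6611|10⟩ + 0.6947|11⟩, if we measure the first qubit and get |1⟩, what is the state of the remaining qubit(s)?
-0.6894|0⟩ + 0.7244|1⟩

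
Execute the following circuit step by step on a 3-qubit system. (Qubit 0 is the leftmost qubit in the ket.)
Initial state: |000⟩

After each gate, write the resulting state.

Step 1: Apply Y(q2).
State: i|001⟩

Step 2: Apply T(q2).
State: (-1/√2 + (1/√2)i)|001⟩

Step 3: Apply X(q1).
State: (-1/√2 + (1/√2)i)|011⟩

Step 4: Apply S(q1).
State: (-1/√2 - (1/√2)i)|011⟩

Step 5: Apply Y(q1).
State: (-1/√2 + (1/√2)i)|001⟩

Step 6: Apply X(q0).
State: (-1/√2 + (1/√2)i)|101⟩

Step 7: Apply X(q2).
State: (-1/√2 + (1/√2)i)|100⟩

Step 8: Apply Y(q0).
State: (1/√2 + (1/√2)i)|000⟩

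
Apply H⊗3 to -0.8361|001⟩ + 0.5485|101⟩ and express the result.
-0.1017|000⟩ + 0.1017|001⟩ - 0.1017|010⟩ + 0.1017|011⟩ - 0.4895|100⟩ + 0.4895|101⟩ - 0.4895|110⟩ + 0.4895|111⟩

H⊗3 gives amp(|y⟩) = (1/2√2) Σ_x (−1)^(x·y) amp(|x⟩), where x·y is the number of positions in which both x and y have a 1.
|000⟩: (-0.8361 + 0.5485)/(2√2) = -0.1017
|001⟩: (0.8361 - 0.5485)/(2√2) = 0.1017
|010⟩: (-0.8361 + 0.5485)/(2√2) = -0.1017
|011⟩: (0.8361 - 0.5485)/(2√2) = 0.1017
|100⟩: (-0.8361 - 0.5485)/(2√2) = -0.4895
|101⟩: (0.8361 + 0.5485)/(2√2) = 0.4895
|110⟩: (-0.8361 - 0.5485)/(2√2) = -0.4895
|111⟩: (0.8361 + 0.5485)/(2√2) = 0.4895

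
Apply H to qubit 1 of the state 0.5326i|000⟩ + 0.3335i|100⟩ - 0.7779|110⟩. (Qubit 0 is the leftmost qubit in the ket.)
0.3766i|000⟩ + 0.3766i|010⟩ + (-0.5501 + 0.2358i)|100⟩ + (0.5501 + 0.2358i)|110⟩

H on qubit 1 mixes each pair of kets that differ only in qubit 1: amplitudes (a, b) of (|…0…⟩, |…1…⟩) become ((a + b)/√2, (a − b)/√2). Kets absent from the input have amplitude 0.
(|000⟩, |010⟩): (a, b) = (0.5326i, 0) → (0.3766i, 0.3766i)
(|100⟩, |110⟩): (a, b) = (0.3335i, -0.7779) → ((-0.5501 + 0.2358i), (0.5501 + 0.2358i))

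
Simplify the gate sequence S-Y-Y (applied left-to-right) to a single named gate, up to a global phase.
S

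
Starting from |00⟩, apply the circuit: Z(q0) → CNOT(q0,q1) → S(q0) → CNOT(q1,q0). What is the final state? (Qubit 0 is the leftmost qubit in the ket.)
|00⟩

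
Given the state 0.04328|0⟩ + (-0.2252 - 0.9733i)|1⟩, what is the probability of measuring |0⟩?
0.001873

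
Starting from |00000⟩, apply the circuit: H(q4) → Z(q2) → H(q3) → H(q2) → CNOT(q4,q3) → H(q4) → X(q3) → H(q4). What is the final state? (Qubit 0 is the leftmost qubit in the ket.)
1/√8|00000⟩ + 1/√8|00001⟩ + 1/√8|00010⟩ + 1/√8|00011⟩ + 1/√8|00100⟩ + 1/√8|00101⟩ + 1/√8|00110⟩ + 1/√8|00111⟩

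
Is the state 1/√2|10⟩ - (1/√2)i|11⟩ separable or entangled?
Separable

Writing the state as a|00⟩ + b|01⟩ + c|10⟩ + d|11⟩, it is a product state iff ad − bc = 0.
Here (a, b, c, d) = (0, 0, 1/√2, -(1/√2)i): ad − bc = (0)(-(1/√2)i) − (0)(1/√2) = 0, so the state is separable.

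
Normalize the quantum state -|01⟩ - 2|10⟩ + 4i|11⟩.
-0.2182|01⟩ - 0.4364|10⟩ + 0.8729i|11⟩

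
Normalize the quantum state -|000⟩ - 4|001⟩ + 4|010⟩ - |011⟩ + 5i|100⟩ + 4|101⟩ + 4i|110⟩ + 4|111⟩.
-0.09667|000⟩ - 0.3867|001⟩ + 0.3867|010⟩ - 0.09667|011⟩ + 0.4834i|100⟩ + 0.3867|101⟩ + 0.3867i|110⟩ + 0.3867|111⟩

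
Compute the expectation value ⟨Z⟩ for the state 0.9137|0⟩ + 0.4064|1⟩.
0.6697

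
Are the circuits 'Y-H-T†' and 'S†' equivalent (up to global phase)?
No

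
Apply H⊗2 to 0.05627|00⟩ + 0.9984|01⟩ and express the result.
0.5273|00⟩ - 0.4711|01⟩ + 0.5273|10⟩ - 0.4711|11⟩

H⊗2 gives amp(|y⟩) = (1/2) Σ_x (−1)^(x·y) amp(|x⟩), where x·y is the number of positions in which both x and y have a 1.
|00⟩: (0.05627 + 0.9984)/2 = 0.5273
|01⟩: (0.05627 - 0.9984)/2 = -0.4711
|10⟩: (0.05627 + 0.9984)/2 = 0.5273
|11⟩: (0.05627 - 0.9984)/2 = -0.4711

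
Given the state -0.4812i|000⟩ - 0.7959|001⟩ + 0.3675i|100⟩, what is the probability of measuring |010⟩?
0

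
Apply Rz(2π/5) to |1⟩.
(0.809 + 0.5878i)|1⟩

Rz(2π/5) = [[e^(−iθ/2), 0], [0, e^(iθ/2)]] with e^(±iθ/2) = cos(θ/2) ± i·sin(θ/2); θ = 2π/5, cos(θ/2) ≈ 0.809017, sin(θ/2) ≈ 0.587785.
With a = amp(|0⟩) = 0 and b = amp(|1⟩) = 1:
new amp(|0⟩) = (0.809017 - 0.587785i)·a = 0
new amp(|1⟩) = (0.809017 + 0.587785i)·b = (0.809 + 0.5878i)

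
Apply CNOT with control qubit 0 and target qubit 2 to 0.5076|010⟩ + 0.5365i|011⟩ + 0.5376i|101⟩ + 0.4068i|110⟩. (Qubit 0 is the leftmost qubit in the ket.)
0.5076|010⟩ + 0.5365i|011⟩ + 0.5376i|100⟩ + 0.4068i|111⟩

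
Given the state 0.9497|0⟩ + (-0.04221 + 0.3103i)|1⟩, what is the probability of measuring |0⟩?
0.9019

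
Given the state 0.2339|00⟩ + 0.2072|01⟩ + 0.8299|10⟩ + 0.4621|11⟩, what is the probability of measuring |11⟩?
0.2135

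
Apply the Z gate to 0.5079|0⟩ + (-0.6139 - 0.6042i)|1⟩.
0.5079|0⟩ + (0.6139 + 0.6042i)|1⟩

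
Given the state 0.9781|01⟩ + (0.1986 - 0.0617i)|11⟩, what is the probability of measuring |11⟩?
0.04325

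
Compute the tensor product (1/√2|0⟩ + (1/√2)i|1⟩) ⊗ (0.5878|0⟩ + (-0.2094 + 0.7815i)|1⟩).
0.4156|00⟩ + (-0.1481 + 0.5526i)|01⟩ + 0.4156i|10⟩ + (-0.5526 - 0.1481i)|11⟩

amp(|b₁b₂…⟩) = product of the factor amplitudes for bits b₁, b₂, …; only kets whose every factor amplitude is nonzero survive.
|00⟩: (1/√2)(0.5878) = 0.4156
|01⟩: (1/√2)(-0.2094 + 0.7815i) = (-0.1481 + 0.5526i)
|10⟩: ((1/√2)i)(0.5878) = 0.4156i
|11⟩: ((1/√2)i)(-0.2094 + 0.7815i) = (-0.5526 - 0.1481i)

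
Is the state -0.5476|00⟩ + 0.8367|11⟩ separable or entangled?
Entangled

Writing the state as a|00⟩ + b|01⟩ + c|10⟩ + d|11⟩, it is a product state iff ad − bc = 0.
Here (a, b, c, d) = (-0.5476, 0, 0, 0.8367): ad − bc = (-0.5476)(0.8367) − (0)(0) = -0.4582 ≠ 0, so the state is entangled.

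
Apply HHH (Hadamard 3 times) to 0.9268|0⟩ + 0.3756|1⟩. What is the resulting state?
0.9209|0⟩ + 0.3898|1⟩

H² = I, so H^3 = H: a single Hadamard. With (a, b) = (0.9268, 0.3756), H gives ((a + b)/√2, (a − b)/√2) = (0.9209, 0.3898).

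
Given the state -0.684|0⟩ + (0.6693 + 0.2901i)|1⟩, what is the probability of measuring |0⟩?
0.4679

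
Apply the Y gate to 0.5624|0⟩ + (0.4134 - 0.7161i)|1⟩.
(-0.7161 - 0.4134i)|0⟩ + 0.5624i|1⟩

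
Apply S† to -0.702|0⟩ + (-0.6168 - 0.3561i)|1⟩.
-0.702|0⟩ + (-0.3561 + 0.6168i)|1⟩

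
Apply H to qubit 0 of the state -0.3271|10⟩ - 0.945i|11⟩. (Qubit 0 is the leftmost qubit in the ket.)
-0.2313|00⟩ - 0.6682i|01⟩ + 0.2313|10⟩ + 0.6682i|11⟩

H on qubit 0 mixes each pair of kets that differ only in qubit 0: amplitudes (a, b) of (|…0…⟩, |…1…⟩) become ((a + b)/√2, (a − b)/√2). Kets absent from the input have amplitude 0.
(|00⟩, |10⟩): (a, b) = (0, -0.3271) → (-0.2313, 0.2313)
(|01⟩, |11⟩): (a, b) = (0, -0.945i) → (-0.6682i, 0.6682i)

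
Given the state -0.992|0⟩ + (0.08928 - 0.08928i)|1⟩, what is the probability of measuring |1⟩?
0.01594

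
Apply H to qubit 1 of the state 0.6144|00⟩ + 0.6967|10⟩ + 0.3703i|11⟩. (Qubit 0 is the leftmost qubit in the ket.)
0.4344|00⟩ + 0.4344|01⟩ + (0.4926 + 0.2618i)|10⟩ + (0.4926 - 0.2618i)|11⟩

H on qubit 1 mixes each pair of kets that differ only in qubit 1: amplitudes (a, b) of (|…0…⟩, |…1…⟩) become ((a + b)/√2, (a − b)/√2). Kets absent from the input have amplitude 0.
(|00⟩, |01⟩): (a, b) = (0.6144, 0) → (0.4344, 0.4344)
(|10⟩, |11⟩): (a, b) = (0.6967, 0.3703i) → ((0.4926 + 0.2618i), (0.4926 - 0.2618i))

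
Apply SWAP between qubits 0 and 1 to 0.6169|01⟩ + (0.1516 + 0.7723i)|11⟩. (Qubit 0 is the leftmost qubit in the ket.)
0.6169|10⟩ + (0.1516 + 0.7723i)|11⟩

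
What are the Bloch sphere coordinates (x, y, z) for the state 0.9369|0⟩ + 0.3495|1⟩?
(0.6549, 0, 0.7556)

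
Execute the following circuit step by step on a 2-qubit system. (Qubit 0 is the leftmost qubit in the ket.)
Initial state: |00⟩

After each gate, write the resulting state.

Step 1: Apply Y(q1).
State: i|01⟩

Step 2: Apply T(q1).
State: (-1/√2 + (1/√2)i)|01⟩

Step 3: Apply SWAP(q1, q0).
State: (-1/√2 + (1/√2)i)|10⟩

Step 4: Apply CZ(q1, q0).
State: (-1/√2 + (1/√2)i)|10⟩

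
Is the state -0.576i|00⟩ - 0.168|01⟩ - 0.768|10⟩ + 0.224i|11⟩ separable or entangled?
Separable

Writing the state as a|00⟩ + b|01⟩ + c|10⟩ + d|11⟩, it is a product state iff ad − bc = 0.
Here (a, b, c, d) = (-0.576i, -0.168, -0.768, 0.224i): ad − bc = (-0.576i)(0.224i) − (-0.168)(-0.768) = 0, so the state is separable.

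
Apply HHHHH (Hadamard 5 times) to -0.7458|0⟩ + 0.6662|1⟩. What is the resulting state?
-0.05629|0⟩ - 0.9984|1⟩

H² = I, so H^5 = H: a single Hadamard. With (a, b) = (-0.7458, 0.6662), H gives ((a + b)/√2, (a − b)/√2) = (-0.05629, -0.9984).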